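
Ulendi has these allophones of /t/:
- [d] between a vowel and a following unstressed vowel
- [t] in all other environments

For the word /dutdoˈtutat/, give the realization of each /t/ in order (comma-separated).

Occurrence 1 (position 3): no conditioning environment matches → elsewhere allophone [t].
Occurrence 2 (position 6): no conditioning environment matches → elsewhere allophone [t].
Occurrence 3 (position 8): between a vowel and a following unstressed vowel → [d].
Occurrence 4 (position 10): no conditioning environment matches → elsewhere allophone [t].

[t], [t], [d], [t]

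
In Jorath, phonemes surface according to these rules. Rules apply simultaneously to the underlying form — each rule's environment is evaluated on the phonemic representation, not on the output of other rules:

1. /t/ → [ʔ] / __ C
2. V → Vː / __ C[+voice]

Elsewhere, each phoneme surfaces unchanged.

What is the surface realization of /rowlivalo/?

[roːwliːvaːlo]

/r/ stays [r].
/o/ meets the environment for rule 2 (before a voiced consonant) → [oː].
/w/ stays [w].
/l/ stays [l].
/i/ meets the environment for rule 2 (before a voiced consonant) → [iː].
/v/ — not in any rule's target class → [v].
/a/ meets the environment for rule 2 (before a voiced consonant) → [aː].
/l/ (between /a/ and /o/): no rule targets it → [l].
/o/ (word-final) is in the target of rule 2 but the environment (before a voiced consonant) is not met → [o].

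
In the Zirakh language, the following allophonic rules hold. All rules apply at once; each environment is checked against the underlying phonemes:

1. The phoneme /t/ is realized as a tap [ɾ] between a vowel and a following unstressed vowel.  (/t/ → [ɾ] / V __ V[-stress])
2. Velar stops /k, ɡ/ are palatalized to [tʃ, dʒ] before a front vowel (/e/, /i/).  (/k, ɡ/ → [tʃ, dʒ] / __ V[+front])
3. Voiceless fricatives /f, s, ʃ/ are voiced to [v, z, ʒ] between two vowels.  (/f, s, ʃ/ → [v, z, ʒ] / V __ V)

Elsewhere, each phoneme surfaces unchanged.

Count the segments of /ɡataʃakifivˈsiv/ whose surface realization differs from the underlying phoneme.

Segments that undergo a rule: /t/ → [ɾ] (rule 1); /ʃ/ → [ʒ] (rule 3); /k/ → [tʃ] (rule 2); /f/ → [v] (rule 3).
All other segments surface unchanged.

4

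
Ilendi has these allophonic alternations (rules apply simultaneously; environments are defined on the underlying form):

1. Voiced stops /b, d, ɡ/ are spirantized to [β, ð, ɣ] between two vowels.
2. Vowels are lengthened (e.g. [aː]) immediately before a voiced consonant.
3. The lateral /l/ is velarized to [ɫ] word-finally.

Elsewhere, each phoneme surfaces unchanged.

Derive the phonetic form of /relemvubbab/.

[reːleːmvuːbbaːb]

/r/ (word-initial) is unaffected → [r].
/e/ (between /r/ and /l/) occurs before a voiced consonant → [eː] by rule 2.
/l/ (between /e/ and /e/) fails the environment for rule 3, so it stays [l].
Rule 2 applies to /e/ (between /l/ and /m/: before a voiced consonant) → [eː].
/m/ stays [m].
/v/ (between /m/ and /u/): no rule targets it → [v].
/u/ meets the environment for rule 2 (before a voiced consonant) → [uː].
/b/ — between /u/ and /b/; rule 1 does not apply here → [b].
/b/ (between /b/ and /a/) fails the environment for rule 1, so it stays [b].
/a/ (between /b/ and /b/) occurs before a voiced consonant → [aː] by rule 2.
/b/ (word-final) is in the target of rule 1 but the environment (between two vowels) is not met → [b].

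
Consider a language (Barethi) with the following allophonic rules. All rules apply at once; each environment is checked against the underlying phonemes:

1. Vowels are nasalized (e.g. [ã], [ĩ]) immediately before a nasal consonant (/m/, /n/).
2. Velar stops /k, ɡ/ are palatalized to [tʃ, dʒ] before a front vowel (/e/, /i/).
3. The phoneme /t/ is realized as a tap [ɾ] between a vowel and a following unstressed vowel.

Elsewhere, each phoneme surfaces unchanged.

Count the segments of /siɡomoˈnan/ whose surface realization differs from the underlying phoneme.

3

Segments that undergo a rule: /o/ → [õ] (rule 1); /o/ → [õ] (rule 1); /a/ → [ã] (rule 1).
All other segments surface unchanged.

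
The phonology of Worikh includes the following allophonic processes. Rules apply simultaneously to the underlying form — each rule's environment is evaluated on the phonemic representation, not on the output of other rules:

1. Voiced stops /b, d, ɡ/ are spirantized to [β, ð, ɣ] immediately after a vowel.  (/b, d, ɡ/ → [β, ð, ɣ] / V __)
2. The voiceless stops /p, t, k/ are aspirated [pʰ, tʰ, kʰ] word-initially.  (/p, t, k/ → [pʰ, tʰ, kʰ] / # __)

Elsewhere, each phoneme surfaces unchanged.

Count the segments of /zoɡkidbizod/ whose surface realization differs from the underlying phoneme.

3

Segments that undergo a rule: /ɡ/ → [ɣ] (rule 1); /d/ → [ð] (rule 1); /d/ → [ð] (rule 1).
All other segments surface unchanged.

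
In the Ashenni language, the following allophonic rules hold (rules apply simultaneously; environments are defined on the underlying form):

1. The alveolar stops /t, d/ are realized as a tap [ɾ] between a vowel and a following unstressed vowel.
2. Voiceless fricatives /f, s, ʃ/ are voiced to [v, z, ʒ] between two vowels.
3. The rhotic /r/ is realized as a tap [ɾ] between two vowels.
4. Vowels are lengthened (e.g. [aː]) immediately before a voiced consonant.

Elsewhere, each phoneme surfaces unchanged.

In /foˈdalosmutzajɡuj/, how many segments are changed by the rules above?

4

Segments that undergo a rule: /o/ → [oː] (rule 4); /a/ → [aː] (rule 4); /a/ → [aː] (rule 4); /u/ → [uː] (rule 4).
All other segments surface unchanged.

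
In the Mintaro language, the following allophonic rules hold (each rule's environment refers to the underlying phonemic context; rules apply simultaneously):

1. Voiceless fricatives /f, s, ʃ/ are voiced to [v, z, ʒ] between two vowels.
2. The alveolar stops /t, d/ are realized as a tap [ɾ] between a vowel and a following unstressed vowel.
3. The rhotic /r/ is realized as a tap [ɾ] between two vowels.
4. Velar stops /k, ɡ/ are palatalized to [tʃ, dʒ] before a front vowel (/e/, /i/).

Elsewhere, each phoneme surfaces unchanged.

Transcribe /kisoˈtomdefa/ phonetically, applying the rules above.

[tʃizoˈtomdeva]

/k/ meets the environment for rule 4 (before a front vowel) → [tʃ].
/s/ (between /i/ and /o/): between two vowels, so rule 1 applies → [z].
/t/ — between /o/ and /o/; rule 2 does not apply here → [t].
/d/ (between /m/ and /e/): rule 2 targets it, but not between a vowel and a following unstressed vowel → unchanged [d].
/f/ (between /e/ and /a/): between two vowels, so rule 1 applies → [v].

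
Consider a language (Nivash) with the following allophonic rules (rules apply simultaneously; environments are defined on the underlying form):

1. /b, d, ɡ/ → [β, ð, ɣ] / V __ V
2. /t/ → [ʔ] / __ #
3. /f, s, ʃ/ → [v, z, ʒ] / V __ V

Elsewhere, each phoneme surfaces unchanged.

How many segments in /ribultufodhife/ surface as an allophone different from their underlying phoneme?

Segments that undergo a rule: /b/ → [β] (rule 1); /f/ → [v] (rule 3); /f/ → [v] (rule 3).
All other segments surface unchanged.

3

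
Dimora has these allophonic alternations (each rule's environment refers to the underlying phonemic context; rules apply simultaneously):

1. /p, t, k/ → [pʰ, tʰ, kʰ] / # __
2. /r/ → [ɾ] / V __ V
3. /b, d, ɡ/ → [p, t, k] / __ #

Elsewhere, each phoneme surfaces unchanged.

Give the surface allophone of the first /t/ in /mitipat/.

/t/ (between /i/ and /i/) is in the target of rule 1 but the environment (word-initially) is not met → [t].

[t]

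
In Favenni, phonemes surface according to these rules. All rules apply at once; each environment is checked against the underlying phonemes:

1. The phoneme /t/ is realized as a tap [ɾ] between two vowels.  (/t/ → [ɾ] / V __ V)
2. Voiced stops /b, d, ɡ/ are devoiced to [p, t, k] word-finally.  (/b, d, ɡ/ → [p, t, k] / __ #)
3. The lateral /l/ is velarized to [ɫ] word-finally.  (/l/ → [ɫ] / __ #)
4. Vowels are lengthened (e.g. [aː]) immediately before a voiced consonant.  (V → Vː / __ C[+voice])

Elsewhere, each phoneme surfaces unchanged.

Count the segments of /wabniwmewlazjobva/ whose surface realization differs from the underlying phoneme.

5

Segments that undergo a rule: /a/ → [aː] (rule 4); /i/ → [iː] (rule 4); /e/ → [eː] (rule 4); /a/ → [aː] (rule 4); /o/ → [oː] (rule 4).
All other segments surface unchanged.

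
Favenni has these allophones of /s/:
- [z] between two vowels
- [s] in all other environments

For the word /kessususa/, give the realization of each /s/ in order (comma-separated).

[s], [s], [z], [z]

Occurrence 1 (position 3): no conditioning environment matches → elsewhere allophone [s].
Occurrence 2 (position 4): no conditioning environment matches → elsewhere allophone [s].
Occurrence 3 (position 6): between two vowels → [z].
Occurrence 4 (position 8): between two vowels → [z].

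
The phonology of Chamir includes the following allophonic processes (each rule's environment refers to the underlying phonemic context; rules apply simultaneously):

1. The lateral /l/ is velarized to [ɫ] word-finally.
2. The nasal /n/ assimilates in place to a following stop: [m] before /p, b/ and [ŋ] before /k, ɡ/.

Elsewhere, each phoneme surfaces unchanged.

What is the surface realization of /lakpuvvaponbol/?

[lakpuvvapomboɫ]

/l/ (word-initial) fails the environment for rule 1, so it stays [l].
/a/ (between /l/ and /k/) is unaffected → [a].
/k/ — not in any rule's target class → [k].
/p/ (between /k/ and /u/) is unaffected → [p].
/u/ — not in any rule's target class → [u].
/v/ (between /u/ and /v/): no rule targets it → [v].
/v/ (between /v/ and /a/) is unaffected → [v].
/a/ — not in any rule's target class → [a].
/p/ — not in any rule's target class → [p].
/o/ (between /p/ and /n/): no rule targets it → [o].
/n/ (between /o/ and /b/): before a labial or velar stop, so rule 2 applies → [m].
/b/ (between /n/ and /o/): no rule targets it → [b].
/o/ stays [o].
/l/ — word-final, word-finally — surfaces as [ɫ] (rule 1).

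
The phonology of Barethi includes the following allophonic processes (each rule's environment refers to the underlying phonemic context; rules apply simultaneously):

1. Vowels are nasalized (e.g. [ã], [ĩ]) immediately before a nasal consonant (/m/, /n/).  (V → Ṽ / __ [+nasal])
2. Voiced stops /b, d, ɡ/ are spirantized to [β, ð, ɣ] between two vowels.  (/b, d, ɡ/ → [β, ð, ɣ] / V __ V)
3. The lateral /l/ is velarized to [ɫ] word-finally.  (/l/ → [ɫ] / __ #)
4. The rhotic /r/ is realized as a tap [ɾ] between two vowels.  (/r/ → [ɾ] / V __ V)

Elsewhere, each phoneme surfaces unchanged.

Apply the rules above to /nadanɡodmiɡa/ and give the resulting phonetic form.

/n/ — not in any rule's target class → [n].
/a/ — between /n/ and /d/; rule 1 does not apply here → [a].
Rule 2 applies to /d/ (between /a/ and /a/: between two vowels) → [ð].
Rule 1 applies to /a/ (between /d/ and /n/: before a nasal consonant) → [ã].
/n/ (between /a/ and /ɡ/) is unaffected → [n].
/ɡ/ (between /n/ and /o/) is in the target of rule 2 but the environment (between two vowels) is not met → [ɡ].
/o/ (between /ɡ/ and /d/) is in the target of rule 1 but the environment (before a nasal consonant) is not met → [o].
/d/ (between /o/ and /m/): rule 2 targets it, but not between two vowels → unchanged [d].
/m/ stays [m].
/i/ — between /m/ and /ɡ/; rule 1 does not apply here → [i].
Rule 2 applies to /ɡ/ (between /i/ and /a/: between two vowels) → [ɣ].
/a/ — word-final; rule 1 does not apply here → [a].

[naðãnɡodmiɣa]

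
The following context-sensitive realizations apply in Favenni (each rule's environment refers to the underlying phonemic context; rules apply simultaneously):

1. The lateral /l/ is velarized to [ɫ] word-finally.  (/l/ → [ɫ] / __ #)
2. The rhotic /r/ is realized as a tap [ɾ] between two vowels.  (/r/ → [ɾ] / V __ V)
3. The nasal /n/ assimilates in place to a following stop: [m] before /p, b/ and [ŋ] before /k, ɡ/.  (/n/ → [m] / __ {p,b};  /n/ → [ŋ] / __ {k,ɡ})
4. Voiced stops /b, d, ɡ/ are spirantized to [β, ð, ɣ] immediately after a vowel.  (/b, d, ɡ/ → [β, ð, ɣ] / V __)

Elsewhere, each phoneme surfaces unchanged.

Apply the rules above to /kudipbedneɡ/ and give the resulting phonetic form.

[kuðipbeðneɣ]

/k/ (word-initial): no rule targets it → [k].
/u/ — not in any rule's target class → [u].
/d/ (between /u/ and /i/) occurs immediately after a vowel → [ð] by rule 4.
/i/ (between /d/ and /p/): no rule targets it → [i].
/p/ (between /i/ and /b/) is unaffected → [p].
/b/ — between /p/ and /e/; rule 4 does not apply here → [b].
/e/ stays [e].
/d/ (between /e/ and /n/): immediately after a vowel, so rule 4 applies → [ð].
/n/ (between /d/ and /e/) fails the environment for rule 3, so it stays [n].
/e/ stays [e].
/ɡ/ (word-final) occurs immediately after a vowel → [ɣ] by rule 4.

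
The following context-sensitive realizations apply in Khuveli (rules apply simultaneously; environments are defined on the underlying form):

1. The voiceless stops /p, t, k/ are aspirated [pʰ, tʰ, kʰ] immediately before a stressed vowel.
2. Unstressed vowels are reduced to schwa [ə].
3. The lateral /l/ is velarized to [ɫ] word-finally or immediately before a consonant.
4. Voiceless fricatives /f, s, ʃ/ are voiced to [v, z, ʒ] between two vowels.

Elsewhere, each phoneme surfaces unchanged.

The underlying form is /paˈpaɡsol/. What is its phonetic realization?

/p/ (word-initial) fails the environment for rule 1, so it stays [p].
Rule 2 applies to /a/ (between /p/ and /p/: in an unstressed syllable) → [ə].
/p/ (between /a/ and /a/): immediately before a stressed vowel, so rule 1 applies → [pʰ].
/a/ (between /p/ and /ɡ/) is in the target of rule 2 but the environment (in an unstressed syllable) is not met → [a].
/ɡ/ — not in any rule's target class → [ɡ].
/s/ (between /ɡ/ and /o/): rule 4 targets it, but not between two vowels → unchanged [s].
/o/ (between /s/ and /l/): in an unstressed syllable, so rule 2 applies → [ə].
/l/ (word-final): word-finally or immediately before a consonant, so rule 3 applies → [ɫ].

[pəˈpʰaɡsəɫ]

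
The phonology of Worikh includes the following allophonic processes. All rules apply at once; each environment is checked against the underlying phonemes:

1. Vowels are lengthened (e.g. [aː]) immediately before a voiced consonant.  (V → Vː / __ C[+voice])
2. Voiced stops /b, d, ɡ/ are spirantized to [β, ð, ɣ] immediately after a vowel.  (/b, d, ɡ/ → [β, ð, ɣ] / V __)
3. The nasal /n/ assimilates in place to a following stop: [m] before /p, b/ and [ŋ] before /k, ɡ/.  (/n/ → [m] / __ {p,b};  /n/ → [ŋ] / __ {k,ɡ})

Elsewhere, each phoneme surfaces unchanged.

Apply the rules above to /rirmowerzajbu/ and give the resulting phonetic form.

/r/ (word-initial): no rule targets it → [r].
/i/ (between /r/ and /r/): before a voiced consonant, so rule 1 applies → [iː].
/r/ — not in any rule's target class → [r].
/m/ stays [m].
/o/ meets the environment for rule 1 (before a voiced consonant) → [oː].
/w/ (between /o/ and /e/): no rule targets it → [w].
/e/ — between /w/ and /r/, before a voiced consonant — surfaces as [eː] (rule 1).
/r/ stays [r].
/z/ stays [z].
Rule 1 applies to /a/ (between /z/ and /j/: before a voiced consonant) → [aː].
/j/ stays [j].
/b/ (between /j/ and /u/) is in the target of rule 2 but the environment (immediately after a vowel) is not met → [b].
/u/ — word-final; rule 1 does not apply here → [u].

[riːrmoːweːrzaːjbu]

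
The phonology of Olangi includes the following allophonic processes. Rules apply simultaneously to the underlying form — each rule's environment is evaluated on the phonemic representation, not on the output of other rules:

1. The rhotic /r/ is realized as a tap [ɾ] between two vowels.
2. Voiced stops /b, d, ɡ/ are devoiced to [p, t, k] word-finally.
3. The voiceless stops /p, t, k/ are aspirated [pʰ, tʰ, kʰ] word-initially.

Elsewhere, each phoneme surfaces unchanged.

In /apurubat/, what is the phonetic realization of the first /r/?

/r/ (between /u/ and /u/) occurs between two vowels → [ɾ] by rule 1.

[ɾ]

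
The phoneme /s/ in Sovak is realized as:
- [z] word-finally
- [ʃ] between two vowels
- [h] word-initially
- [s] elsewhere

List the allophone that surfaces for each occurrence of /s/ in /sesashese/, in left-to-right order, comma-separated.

[h], [ʃ], [s], [ʃ]

Occurrence 1 (position 1): word-initially → [h].
Occurrence 2 (position 3): between two vowels → [ʃ].
Occurrence 3 (position 5): no conditioning environment matches → elsewhere allophone [s].
Occurrence 4 (position 8): between two vowels → [ʃ].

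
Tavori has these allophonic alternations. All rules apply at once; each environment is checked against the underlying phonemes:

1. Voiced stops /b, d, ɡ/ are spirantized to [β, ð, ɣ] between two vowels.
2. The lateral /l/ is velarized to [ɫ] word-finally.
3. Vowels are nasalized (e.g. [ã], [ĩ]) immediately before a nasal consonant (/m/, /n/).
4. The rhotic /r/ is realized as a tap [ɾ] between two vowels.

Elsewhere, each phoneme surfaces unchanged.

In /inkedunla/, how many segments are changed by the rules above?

Segments that undergo a rule: /i/ → [ĩ] (rule 3); /d/ → [ð] (rule 1); /u/ → [ũ] (rule 3).
All other segments surface unchanged.

3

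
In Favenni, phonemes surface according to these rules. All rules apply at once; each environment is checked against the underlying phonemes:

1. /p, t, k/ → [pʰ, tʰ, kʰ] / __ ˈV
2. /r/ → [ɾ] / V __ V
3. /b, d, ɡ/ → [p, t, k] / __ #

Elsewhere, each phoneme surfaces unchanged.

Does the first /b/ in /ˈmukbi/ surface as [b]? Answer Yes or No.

Yes

/b/ — between /k/ and /i/; rule 3 does not apply here → [b].
The actual realization is [b], which matches [b].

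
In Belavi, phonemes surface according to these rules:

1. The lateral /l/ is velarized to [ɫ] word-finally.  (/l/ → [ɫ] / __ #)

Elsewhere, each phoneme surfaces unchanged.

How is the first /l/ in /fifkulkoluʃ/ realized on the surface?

[l]

/l/ — between /u/ and /k/; rule 1 does not apply here → [l].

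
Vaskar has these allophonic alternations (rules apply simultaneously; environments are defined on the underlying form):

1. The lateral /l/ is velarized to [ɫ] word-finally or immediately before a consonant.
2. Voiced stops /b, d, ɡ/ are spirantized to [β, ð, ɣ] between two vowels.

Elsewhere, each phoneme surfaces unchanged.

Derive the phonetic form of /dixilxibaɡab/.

/d/ (word-initial): rule 2 targets it, but not between two vowels → unchanged [d].
/i/ — not in any rule's target class → [i].
/x/ (between /i/ and /i/) is unaffected → [x].
/i/ — not in any rule's target class → [i].
/l/ (between /i/ and /x/): word-finally or immediately before a consonant, so rule 1 applies → [ɫ].
/x/ (between /l/ and /i/): no rule targets it → [x].
/i/ (between /x/ and /b/) is unaffected → [i].
Rule 2 applies to /b/ (between /i/ and /a/: between two vowels) → [β].
/a/ stays [a].
/ɡ/ (between /a/ and /a/): between two vowels, so rule 2 applies → [ɣ].
/a/ (between /ɡ/ and /b/) is unaffected → [a].
/b/ (word-final): rule 2 targets it, but not between two vowels → unchanged [b].

[dixiɫxiβaɣab]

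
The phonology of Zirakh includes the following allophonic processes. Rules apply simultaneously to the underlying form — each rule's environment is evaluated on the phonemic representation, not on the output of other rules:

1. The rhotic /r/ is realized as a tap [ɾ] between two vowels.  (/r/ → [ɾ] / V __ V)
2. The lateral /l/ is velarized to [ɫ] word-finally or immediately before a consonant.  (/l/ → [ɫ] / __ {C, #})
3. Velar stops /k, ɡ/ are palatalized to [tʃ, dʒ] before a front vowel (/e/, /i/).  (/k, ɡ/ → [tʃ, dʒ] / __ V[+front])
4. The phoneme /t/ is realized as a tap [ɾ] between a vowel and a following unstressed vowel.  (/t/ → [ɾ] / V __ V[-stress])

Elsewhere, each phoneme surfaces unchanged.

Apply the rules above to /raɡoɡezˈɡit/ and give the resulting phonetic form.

[raɡodʒezˈdʒit]

/r/ — word-initial; rule 1 does not apply here → [r].
/a/ stays [a].
/ɡ/ (between /a/ and /o/) fails the environment for rule 3, so it stays [ɡ].
/o/ (between /ɡ/ and /ɡ/) is unaffected → [o].
/ɡ/ — between /o/ and /e/, before a front vowel — surfaces as [dʒ] (rule 3).
/e/ (between /ɡ/ and /z/) is unaffected → [e].
/z/ (between /e/ and /ɡ/): no rule targets it → [z].
/ɡ/ meets the environment for rule 3 (before a front vowel) → [dʒ].
/i/ (between /ɡ/ and /t/) is unaffected → [i].
/t/ (word-final) is in the target of rule 4 but the environment (between a vowel and a following unstressed vowel) is not met → [t].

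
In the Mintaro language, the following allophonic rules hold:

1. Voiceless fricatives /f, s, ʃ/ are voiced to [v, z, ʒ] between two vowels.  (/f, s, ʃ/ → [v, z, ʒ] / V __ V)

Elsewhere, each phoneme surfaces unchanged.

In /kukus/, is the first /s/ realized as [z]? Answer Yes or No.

/s/ (word-final) fails the environment for rule 1, so it stays [s].
The actual realization is [s], not [z].

No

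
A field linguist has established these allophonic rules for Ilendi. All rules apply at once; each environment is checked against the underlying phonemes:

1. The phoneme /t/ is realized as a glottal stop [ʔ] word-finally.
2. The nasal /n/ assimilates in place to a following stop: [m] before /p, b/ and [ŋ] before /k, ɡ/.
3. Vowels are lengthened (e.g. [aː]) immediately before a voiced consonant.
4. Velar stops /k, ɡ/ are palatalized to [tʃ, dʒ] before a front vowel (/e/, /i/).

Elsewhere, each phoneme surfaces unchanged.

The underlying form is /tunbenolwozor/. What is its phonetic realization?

/t/ (word-initial) fails the environment for rule 1, so it stays [t].
/u/ meets the environment for rule 3 (before a voiced consonant) → [uː].
/n/ — between /u/ and /b/, before a labial or velar stop — surfaces as [m] (rule 2).
/b/ (between /n/ and /e/) is unaffected → [b].
/e/ (between /b/ and /n/) occurs before a voiced consonant → [eː] by rule 3.
/n/ (between /e/ and /o/): rule 2 targets it, but not before a labial or velar stop → unchanged [n].
/o/ (between /n/ and /l/) occurs before a voiced consonant → [oː] by rule 3.
/l/ — not in any rule's target class → [l].
/w/ — not in any rule's target class → [w].
/o/ — between /w/ and /z/, before a voiced consonant — surfaces as [oː] (rule 3).
/z/ stays [z].
/o/ meets the environment for rule 3 (before a voiced consonant) → [oː].
/r/ (word-final): no rule targets it → [r].

[tuːmbeːnoːlwoːzoːr]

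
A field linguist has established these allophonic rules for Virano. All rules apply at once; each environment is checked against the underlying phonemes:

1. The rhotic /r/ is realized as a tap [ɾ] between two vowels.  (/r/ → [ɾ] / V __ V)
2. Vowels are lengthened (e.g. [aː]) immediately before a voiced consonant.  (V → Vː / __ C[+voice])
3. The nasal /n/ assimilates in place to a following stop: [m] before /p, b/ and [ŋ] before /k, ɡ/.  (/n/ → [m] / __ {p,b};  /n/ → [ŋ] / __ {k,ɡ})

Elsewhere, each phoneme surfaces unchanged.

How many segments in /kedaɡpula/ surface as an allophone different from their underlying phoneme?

3

Segments that undergo a rule: /e/ → [eː] (rule 2); /a/ → [aː] (rule 2); /u/ → [uː] (rule 2).
All other segments surface unchanged.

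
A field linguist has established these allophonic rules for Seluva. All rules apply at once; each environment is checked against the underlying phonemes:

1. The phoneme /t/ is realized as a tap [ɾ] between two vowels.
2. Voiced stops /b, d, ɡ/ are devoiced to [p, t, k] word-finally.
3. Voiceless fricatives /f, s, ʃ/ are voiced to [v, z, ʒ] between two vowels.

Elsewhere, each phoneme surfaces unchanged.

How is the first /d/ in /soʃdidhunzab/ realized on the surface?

/d/ (between /ʃ/ and /i/) is in the target of rule 2 but the environment (word-finally) is not met → [d].

[d]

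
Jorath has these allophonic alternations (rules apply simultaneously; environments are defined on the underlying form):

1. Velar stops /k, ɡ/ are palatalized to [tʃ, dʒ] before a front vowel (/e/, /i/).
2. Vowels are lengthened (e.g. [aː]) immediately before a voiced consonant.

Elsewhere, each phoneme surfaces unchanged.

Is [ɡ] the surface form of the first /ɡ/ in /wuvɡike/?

No

/ɡ/ meets the environment for rule 1 (before a front vowel) → [dʒ].
The actual realization is [dʒ], not [ɡ].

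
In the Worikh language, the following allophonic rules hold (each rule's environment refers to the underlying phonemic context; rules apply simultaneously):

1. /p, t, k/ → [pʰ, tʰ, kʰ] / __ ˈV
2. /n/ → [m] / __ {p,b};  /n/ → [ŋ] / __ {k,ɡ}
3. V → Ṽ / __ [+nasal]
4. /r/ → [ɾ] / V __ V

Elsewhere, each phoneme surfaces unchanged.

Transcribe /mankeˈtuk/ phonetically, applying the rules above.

[mãŋkeˈtʰuk]

/a/ (between /m/ and /n/) occurs before a nasal consonant → [ã] by rule 3.
/n/ — between /a/ and /k/, before a labial or velar stop — surfaces as [ŋ] (rule 2).
/k/ (between /n/ and /e/): rule 1 targets it, but not immediately before a stressed vowel → unchanged [k].
/e/ (between /k/ and /t/) fails the environment for rule 3, so it stays [e].
Rule 1 applies to /t/ (between /e/ and /u/: immediately before a stressed vowel) → [tʰ].
/u/ (between /t/ and /k/) fails the environment for rule 3, so it stays [u].
/k/ — word-final; rule 1 does not apply here → [k].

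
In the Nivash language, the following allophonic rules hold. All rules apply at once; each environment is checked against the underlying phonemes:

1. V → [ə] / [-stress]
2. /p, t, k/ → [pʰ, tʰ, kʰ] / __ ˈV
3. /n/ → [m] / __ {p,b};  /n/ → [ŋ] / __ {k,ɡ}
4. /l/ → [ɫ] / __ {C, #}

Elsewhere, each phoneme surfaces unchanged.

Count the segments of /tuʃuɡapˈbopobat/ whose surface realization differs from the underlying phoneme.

5

Segments that undergo a rule: /u/ → [ə] (rule 1); /u/ → [ə] (rule 1); /a/ → [ə] (rule 1); /o/ → [ə] (rule 1); /a/ → [ə] (rule 1).
All other segments surface unchanged.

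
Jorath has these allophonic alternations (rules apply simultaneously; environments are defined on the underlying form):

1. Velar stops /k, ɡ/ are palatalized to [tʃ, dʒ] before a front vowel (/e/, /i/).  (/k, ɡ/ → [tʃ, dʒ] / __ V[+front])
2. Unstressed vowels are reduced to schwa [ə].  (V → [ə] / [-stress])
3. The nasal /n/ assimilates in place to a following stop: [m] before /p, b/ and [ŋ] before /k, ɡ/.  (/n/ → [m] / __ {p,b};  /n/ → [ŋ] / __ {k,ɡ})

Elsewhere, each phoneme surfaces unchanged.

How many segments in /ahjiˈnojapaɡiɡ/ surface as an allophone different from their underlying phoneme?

6

Segments that undergo a rule: /a/ → [ə] (rule 2); /i/ → [ə] (rule 2); /a/ → [ə] (rule 2); /a/ → [ə] (rule 2); /ɡ/ → [dʒ] (rule 1); /i/ → [ə] (rule 2).
All other segments surface unchanged.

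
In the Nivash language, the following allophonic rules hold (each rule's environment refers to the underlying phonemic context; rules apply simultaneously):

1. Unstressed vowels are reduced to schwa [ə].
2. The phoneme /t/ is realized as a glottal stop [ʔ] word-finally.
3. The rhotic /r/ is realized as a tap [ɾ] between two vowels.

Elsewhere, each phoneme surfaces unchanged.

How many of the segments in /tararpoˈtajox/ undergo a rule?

Segments that undergo a rule: /a/ → [ə] (rule 1); /r/ → [ɾ] (rule 3); /a/ → [ə] (rule 1); /o/ → [ə] (rule 1); /o/ → [ə] (rule 1).
All other segments surface unchanged.

5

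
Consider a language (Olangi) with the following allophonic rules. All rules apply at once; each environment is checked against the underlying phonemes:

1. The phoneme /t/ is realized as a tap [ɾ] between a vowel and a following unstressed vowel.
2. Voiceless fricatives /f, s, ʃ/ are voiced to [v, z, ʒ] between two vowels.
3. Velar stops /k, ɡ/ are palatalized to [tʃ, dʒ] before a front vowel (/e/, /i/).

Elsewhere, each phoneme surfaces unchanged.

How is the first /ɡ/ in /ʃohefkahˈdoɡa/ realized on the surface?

/ɡ/ (between /o/ and /a/) is in the target of rule 3 but the environment (before a front vowel) is not met → [ɡ].

[ɡ]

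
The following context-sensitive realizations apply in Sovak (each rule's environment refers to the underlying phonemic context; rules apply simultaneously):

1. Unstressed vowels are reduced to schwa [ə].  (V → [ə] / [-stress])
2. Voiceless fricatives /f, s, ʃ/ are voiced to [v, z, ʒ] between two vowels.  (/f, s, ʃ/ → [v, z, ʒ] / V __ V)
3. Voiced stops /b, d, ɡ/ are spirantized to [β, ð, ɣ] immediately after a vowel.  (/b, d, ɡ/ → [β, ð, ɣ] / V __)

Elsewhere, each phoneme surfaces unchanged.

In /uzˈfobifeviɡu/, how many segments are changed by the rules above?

Segments that undergo a rule: /u/ → [ə] (rule 1); /b/ → [β] (rule 3); /i/ → [ə] (rule 1); /f/ → [v] (rule 2); /e/ → [ə] (rule 1); /i/ → [ə] (rule 1); /ɡ/ → [ɣ] (rule 3); /u/ → [ə] (rule 1).
All other segments surface unchanged.

8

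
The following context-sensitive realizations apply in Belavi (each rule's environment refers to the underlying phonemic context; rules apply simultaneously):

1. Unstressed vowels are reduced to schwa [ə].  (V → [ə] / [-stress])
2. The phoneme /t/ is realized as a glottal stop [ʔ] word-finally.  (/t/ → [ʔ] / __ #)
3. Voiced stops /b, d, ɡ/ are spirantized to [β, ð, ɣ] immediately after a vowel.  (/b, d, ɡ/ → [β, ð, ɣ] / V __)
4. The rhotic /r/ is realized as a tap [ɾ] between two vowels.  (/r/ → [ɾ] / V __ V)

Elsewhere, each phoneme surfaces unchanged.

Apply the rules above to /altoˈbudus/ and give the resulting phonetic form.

/a/ meets the environment for rule 1 (in an unstressed syllable) → [ə].
/l/ stays [l].
/t/ (between /l/ and /o/) is in the target of rule 2 but the environment (word-finally) is not met → [t].
/o/ (between /t/ and /b/): in an unstressed syllable, so rule 1 applies → [ə].
/b/ (between /o/ and /u/): immediately after a vowel, so rule 3 applies → [β].
/u/ (between /b/ and /d/) is in the target of rule 1 but the environment (in an unstressed syllable) is not met → [u].
/d/ — between /u/ and /u/, immediately after a vowel — surfaces as [ð] (rule 3).
/u/ — between /d/ and /s/, in an unstressed syllable — surfaces as [ə] (rule 1).
/s/ stays [s].

[əltəˈβuðəs]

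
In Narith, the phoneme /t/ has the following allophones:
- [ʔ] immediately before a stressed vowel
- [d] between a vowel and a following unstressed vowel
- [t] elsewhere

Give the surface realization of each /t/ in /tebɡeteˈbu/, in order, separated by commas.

[t], [d]

Occurrence 1 (position 1): no conditioning environment matches → elsewhere allophone [t].
Occurrence 2 (position 6): between a vowel and a following unstressed vowel → [d].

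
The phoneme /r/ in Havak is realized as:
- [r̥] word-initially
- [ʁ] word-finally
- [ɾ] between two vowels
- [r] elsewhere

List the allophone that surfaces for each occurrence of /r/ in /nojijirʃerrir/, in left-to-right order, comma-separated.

Occurrence 1 (position 7): no conditioning environment matches → elsewhere allophone [r].
Occurrence 2 (position 10): no conditioning environment matches → elsewhere allophone [r].
Occurrence 3 (position 11): no conditioning environment matches → elsewhere allophone [r].
Occurrence 4 (position 13): word-finally → [ʁ].

[r], [r], [r], [ʁ]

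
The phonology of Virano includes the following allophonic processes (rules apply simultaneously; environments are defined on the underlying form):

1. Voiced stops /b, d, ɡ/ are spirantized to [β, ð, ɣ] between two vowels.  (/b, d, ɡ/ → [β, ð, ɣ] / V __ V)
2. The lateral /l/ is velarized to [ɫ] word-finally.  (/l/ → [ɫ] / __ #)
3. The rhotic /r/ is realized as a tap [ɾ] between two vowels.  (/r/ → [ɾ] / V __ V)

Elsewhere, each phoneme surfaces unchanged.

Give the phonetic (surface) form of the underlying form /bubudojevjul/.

/b/ (word-initial) is in the target of rule 1 but the environment (between two vowels) is not met → [b].
/u/ (between /b/ and /b/): no rule targets it → [u].
/b/ (between /u/ and /u/): between two vowels, so rule 1 applies → [β].
/u/ (between /b/ and /d/): no rule targets it → [u].
Rule 1 applies to /d/ (between /u/ and /o/: between two vowels) → [ð].
/o/ stays [o].
/j/ (between /o/ and /e/) is unaffected → [j].
/e/ (between /j/ and /v/) is unaffected → [e].
/v/ — not in any rule's target class → [v].
/j/ (between /v/ and /u/): no rule targets it → [j].
/u/ — not in any rule's target class → [u].
/l/ — word-final, word-finally — surfaces as [ɫ] (rule 2).

[buβuðojevjuɫ]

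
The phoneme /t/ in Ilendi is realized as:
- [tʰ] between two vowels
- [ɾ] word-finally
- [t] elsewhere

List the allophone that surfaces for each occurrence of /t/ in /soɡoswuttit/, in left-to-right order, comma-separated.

Occurrence 1 (position 8): no conditioning environment matches → elsewhere allophone [t].
Occurrence 2 (position 9): no conditioning environment matches → elsewhere allophone [t].
Occurrence 3 (position 11): word-finally → [ɾ].

[t], [t], [ɾ]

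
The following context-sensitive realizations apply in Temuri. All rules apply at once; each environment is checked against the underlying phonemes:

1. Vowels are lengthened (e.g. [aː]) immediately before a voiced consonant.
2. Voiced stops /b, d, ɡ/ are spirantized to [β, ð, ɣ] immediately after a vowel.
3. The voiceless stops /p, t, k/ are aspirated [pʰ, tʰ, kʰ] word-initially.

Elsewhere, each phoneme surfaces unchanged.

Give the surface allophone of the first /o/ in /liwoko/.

[o]

/o/ — between /w/ and /k/; rule 1 does not apply here → [o].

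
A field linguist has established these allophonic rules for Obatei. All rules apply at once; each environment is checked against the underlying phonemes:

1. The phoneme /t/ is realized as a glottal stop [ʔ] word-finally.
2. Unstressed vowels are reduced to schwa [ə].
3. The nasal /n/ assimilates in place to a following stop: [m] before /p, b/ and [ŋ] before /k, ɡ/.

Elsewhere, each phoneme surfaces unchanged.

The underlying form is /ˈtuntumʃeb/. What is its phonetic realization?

[ˈtuntəmʃəb]

/t/ (word-initial) is in the target of rule 1 but the environment (word-finally) is not met → [t].
/u/ (between /t/ and /n/) is in the target of rule 2 but the environment (in an unstressed syllable) is not met → [u].
/n/ (between /u/ and /t/) is in the target of rule 3 but the environment (before a labial or velar stop) is not met → [n].
/t/ (between /n/ and /u/): rule 1 targets it, but not word-finally → unchanged [t].
Rule 2 applies to /u/ (between /t/ and /m/: in an unstressed syllable) → [ə].
Rule 2 applies to /e/ (between /ʃ/ and /b/: in an unstressed syllable) → [ə].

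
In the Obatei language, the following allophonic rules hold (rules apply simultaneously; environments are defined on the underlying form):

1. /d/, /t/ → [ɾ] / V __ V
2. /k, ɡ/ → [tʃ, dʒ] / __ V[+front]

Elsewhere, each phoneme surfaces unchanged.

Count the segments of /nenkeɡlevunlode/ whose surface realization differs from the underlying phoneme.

Segments that undergo a rule: /k/ → [tʃ] (rule 2); /d/ → [ɾ] (rule 1).
All other segments surface unchanged.

2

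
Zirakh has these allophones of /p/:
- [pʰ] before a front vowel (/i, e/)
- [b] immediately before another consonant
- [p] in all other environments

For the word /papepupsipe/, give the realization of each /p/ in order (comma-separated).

Occurrence 1 (position 1): no conditioning environment matches → elsewhere allophone [p].
Occurrence 2 (position 3): before a front vowel (/i, e/) → [pʰ].
Occurrence 3 (position 5): no conditioning environment matches → elsewhere allophone [p].
Occurrence 4 (position 7): immediately before another consonant → [b].
Occurrence 5 (position 10): before a front vowel (/i, e/) → [pʰ].

[p], [pʰ], [p], [b], [pʰ]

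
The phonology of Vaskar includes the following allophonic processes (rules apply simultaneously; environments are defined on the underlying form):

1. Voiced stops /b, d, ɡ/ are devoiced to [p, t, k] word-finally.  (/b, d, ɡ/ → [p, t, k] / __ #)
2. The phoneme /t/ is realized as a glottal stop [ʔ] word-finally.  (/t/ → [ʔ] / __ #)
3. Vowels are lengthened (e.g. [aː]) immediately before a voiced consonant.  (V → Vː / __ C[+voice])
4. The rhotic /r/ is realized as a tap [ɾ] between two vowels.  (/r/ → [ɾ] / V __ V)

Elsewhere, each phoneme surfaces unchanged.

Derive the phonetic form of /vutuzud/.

/v/ (word-initial) is unaffected → [v].
/u/ (between /v/ and /t/) fails the environment for rule 3, so it stays [u].
/t/ (between /u/ and /u/) fails the environment for rule 2, so it stays [t].
/u/ meets the environment for rule 3 (before a voiced consonant) → [uː].
/z/ stays [z].
/u/ — between /z/ and /d/, before a voiced consonant — surfaces as [uː] (rule 3).
/d/ (word-final): word-finally, so rule 1 applies → [t].

[vutuːzuːt]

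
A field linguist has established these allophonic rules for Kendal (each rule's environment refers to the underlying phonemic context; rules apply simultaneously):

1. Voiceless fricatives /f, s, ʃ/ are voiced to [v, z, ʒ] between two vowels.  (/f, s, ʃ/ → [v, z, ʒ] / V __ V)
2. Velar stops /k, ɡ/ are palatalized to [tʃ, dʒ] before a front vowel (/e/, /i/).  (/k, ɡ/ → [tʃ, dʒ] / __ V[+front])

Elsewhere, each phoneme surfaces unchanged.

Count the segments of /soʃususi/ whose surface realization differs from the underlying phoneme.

Segments that undergo a rule: /ʃ/ → [ʒ] (rule 1); /s/ → [z] (rule 1); /s/ → [z] (rule 1).
All other segments surface unchanged.

3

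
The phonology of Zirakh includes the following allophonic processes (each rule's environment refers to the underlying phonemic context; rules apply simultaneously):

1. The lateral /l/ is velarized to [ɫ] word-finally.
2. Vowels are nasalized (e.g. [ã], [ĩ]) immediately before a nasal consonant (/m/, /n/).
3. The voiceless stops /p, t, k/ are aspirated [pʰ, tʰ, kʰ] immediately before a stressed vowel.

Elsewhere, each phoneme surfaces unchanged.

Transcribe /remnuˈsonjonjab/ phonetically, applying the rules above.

/e/ — between /r/ and /m/, before a nasal consonant — surfaces as [ẽ] (rule 2).
/u/ (between /n/ and /s/): rule 2 targets it, but not before a nasal consonant → unchanged [u].
Rule 2 applies to /o/ (between /s/ and /n/: before a nasal consonant) → [õ].
/o/ (between /j/ and /n/) occurs before a nasal consonant → [õ] by rule 2.
/a/ (between /j/ and /b/) is in the target of rule 2 but the environment (before a nasal consonant) is not met → [a].

[rẽmnuˈsõnjõnjab]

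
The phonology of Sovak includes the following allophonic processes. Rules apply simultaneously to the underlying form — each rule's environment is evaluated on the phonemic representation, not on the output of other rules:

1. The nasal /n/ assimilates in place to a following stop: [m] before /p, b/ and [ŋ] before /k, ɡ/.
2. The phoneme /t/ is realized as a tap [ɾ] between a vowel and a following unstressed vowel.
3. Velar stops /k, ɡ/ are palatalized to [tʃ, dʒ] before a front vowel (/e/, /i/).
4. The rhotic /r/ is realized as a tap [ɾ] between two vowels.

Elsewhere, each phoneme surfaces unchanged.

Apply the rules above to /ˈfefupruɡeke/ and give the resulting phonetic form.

/f/ stays [f].
/e/ (between /f/ and /f/) is unaffected → [e].
/f/ (between /e/ and /u/) is unaffected → [f].
/u/ stays [u].
/p/ (between /u/ and /r/): no rule targets it → [p].
/r/ (between /p/ and /u/) fails the environment for rule 4, so it stays [r].
/u/ — not in any rule's target class → [u].
/ɡ/ — between /u/ and /e/, before a front vowel — surfaces as [dʒ] (rule 3).
/e/ — not in any rule's target class → [e].
Rule 3 applies to /k/ (between /e/ and /e/: before a front vowel) → [tʃ].
/e/ stays [e].

[ˈfefuprudʒetʃe]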